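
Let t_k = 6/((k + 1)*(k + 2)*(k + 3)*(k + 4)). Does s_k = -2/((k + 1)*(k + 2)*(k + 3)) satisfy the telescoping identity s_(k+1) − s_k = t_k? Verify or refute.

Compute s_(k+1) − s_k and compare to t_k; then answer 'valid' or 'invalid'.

valid (s_(k+1) − s_k reduces to t_k)

s_(k+1) = -2/((k + 2)*(k + 3)*(k + 4))
s_(k+1) − s_k = 6/((k + 1)*(k + 2)*(k + 3)*(k + 4))
(s_(k+1) − s_k) − t_k = 0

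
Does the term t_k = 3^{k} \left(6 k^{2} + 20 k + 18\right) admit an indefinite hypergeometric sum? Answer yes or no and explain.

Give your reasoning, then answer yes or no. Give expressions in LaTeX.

Compute t_(k+1)/t_k: get 3*(3*k**2 + 16*k + 22)/(3*k**2 + 10*k + 9).
Normal form (A,B,C) = (3, 1, k**2 + 10*k/3 + 3).
Need (3)·f(k+1) − (1)·f(k) = k**2 + 10*k/3 + 3.
d = 2 from the (0,0,2) case.
Match coefficients ⇒ f(k) = (3*k**2 + k + 3)/6.
Certificate R = B(k−1)f/C = (3*k**2 + k + 3)/(2*(3*k**2 + 10*k + 9)) gives s_k = 3**k*(3*k**2 + k + 3).
s_(k+1) − s_k = 3**k*(6*k**2 + 20*k + 18) = t_k.

Yes. s_k = 3^{k} \left(3 k^{2} + k + 3\right).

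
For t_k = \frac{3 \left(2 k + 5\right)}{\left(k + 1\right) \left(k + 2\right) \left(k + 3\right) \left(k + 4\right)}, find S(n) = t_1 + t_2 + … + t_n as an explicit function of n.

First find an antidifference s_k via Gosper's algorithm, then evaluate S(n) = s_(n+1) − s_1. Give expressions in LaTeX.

S(n) = \frac{3 n \left(n + 6\right)}{8 \left(n^{2} + 6 n + 8\right)}

t_(k+1)/t_k = (k + 1)*(2*k + 7)/((k + 5)*(2*k + 5)).
Normal form (A,B,C) = (k + 1, k + 5, k + 5/2).
Set up (k + 1)·f(k+1) − (k + 4)·f(k) − (k + 5/2) = 0.
From deg A=1, deg B=1, deg C=1: d=3.
Coefficient equations give f(k) = k*(k + 2)*(k + 4)/6.
Then R = B(k−1)f/C = k*(k + 2)*(k + 4)**2/(3*(2*k + 5)), so s_k = R(k)·t_k = k*(k + 4)/(k**2 + 4*k + 3).
Δs = 3*(2*k + 5)/(k**4 + 10*k**3 + 35*k**2 + 50*k + 24), as required.
Telescope: S(n) = s_(n+1) − s_(1) = (n**2 + 6*n + 5)/(n**2 + 6*n + 8) − (5/8) = 3*n*(n + 6)/(8*(n**2 + 6*n + 8)).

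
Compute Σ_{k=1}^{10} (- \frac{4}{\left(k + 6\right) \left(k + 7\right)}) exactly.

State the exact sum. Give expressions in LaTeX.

The ratio is (k + 6)/(k + 8).
A = k + 6, B = k + 8, C = 1.
Need (k + 6)·f(k+1) − (k + 7)·f(k) = 1.
deg f ≤ 1 (via 1,1,0).
Solve for f: f(k) = k/6 (degree 1 ≤ 1).
Get s_k = R·t_k = -2*k/(3*k + 18) with R(k) = B(k−1)f(k)/C(k) = k*(k + 7)/6.
Verify: -4/(k**2 + 13*k + 42) matches t_k.
Telescoping: Σ = s_(11) − s_(1) = -22/51 − (-2/21) = -40/119.

Σ = -40/119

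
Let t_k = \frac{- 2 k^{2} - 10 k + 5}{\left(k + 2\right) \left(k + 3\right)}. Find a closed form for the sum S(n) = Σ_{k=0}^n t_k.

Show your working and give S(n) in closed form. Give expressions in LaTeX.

S(n) = \frac{- 4 n^{2} + n + 5}{2 \left(n + 3\right)}

Compute t_(k+1)/t_k: get (k + 2)*(10*k + 2*(k + 1)**2 + 5)/((k + 4)*(2*k**2 + 10*k - 5)).
Take A(k)=k + 2, B(k)=k + 4, C(k)=k**2 + 5*k - 5/2.
Solve (k + 2)·f(k+1) − (k + 3)·f(k) = k**2 + 5*k - 5/2.
d = 2 from the (1,1,2) case.
Match coefficients ⇒ f(k) = k*(4*k - 9)/4.
Then R = B(k−1)f/C = k*(k + 3)*(4*k - 9)/(2*(2*k**2 + 10*k - 5)), so s_k = R(k)·t_k = k*(9 - 4*k)/(2*(k + 2)).
s_(k+1) − s_k = (-2*k**2 - 10*k + 5)/(k**2 + 5*k + 6) = t_k.
s_(n+1) = (-4*n**2 + n + 5)/(2*(n + 3)) and s_(0) = 0, so S(n) = (-4*n**2 + n + 5)/(2*(n + 3)).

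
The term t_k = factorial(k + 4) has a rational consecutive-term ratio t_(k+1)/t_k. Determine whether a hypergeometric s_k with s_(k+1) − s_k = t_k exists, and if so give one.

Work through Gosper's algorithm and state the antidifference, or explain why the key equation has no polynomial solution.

Compute t_(k+1)/t_k: get k + 5.
Take A(k)=k + 5, B(k)=1, C(k)=1.
Solve (k + 5)·f(k+1) − (1)·f(k) = 1.
Degrees (1,0,0) ⇒ d ≤ -1.
Bound -1 < 0, so the key equation has no polynomial solution.

none (Gosper's algorithm certifies no s_k)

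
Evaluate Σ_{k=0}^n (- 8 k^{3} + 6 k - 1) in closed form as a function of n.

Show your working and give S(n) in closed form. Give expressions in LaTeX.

S(n) = - 2 n^{4} - 4 n^{3} + n^{2} + 2 n - 1

Compute t_(k+1)/t_k: get (-6*k + 8*(k + 1)**3 - 5)/(8*k**3 - 6*k + 1).
Normal form (A,B,C) = (1, 1, k**3 - 3*k/4 + 1/8).
Need (1)·f(k+1) − (1)·f(k) = k**3 - 3*k/4 + 1/8.
Degrees (0,0,3) ⇒ d ≤ 4.
Coefficient equations give f(k) = k*(2*k**3 - 4*k**2 - k + 4)/8.
Certificate R = B(k−1)f/C = k*(2*k**3 - 4*k**2 - k + 4)/(8*k**3 - 6*k + 1) gives s_k = k*(-2*k**3 + 4*k**2 + k - 4).
s_(k+1) − s_k = -8*k**3 + 6*k - 1 = t_k.
Telescope: S(n) = s_(n+1) − s_(0) = -2*n**4 - 4*n**3 + n**2 + 2*n - 1 − (0) = -2*n**4 - 4*n**3 + n**2 + 2*n - 1.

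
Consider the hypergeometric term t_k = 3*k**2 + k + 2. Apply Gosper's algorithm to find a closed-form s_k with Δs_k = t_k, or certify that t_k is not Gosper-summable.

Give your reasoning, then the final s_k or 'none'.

Compute t_(k+1)/t_k: get (k + 3*(k + 1)**2 + 3)/(3*k**2 + k + 2).
Normal form (A,B,C) = (1, 1, k**2 + k/3 + 2/3).
Need (1)·f(k+1) − (1)·f(k) = k**2 + k/3 + 2/3.
Degrees (0,0,2) ⇒ d ≤ 3.
Solve for f: f(k) = k*(k**2 - k + 2)/3 (degree 3 ≤ 3).
Get s_k = R·t_k = k*(k**2 - k + 2) with R(k) = B(k−1)f(k)/C(k) = k*(k**2 - k + 2)/(3*k**2 + k + 2).
Verify: 3*k**2 + k + 2 matches t_k.

s_k = k*(k**2 - k + 2)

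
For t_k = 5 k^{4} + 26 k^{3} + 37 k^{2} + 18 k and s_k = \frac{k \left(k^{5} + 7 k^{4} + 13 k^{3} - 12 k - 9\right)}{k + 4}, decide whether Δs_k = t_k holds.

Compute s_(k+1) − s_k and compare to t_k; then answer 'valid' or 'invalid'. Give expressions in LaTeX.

Invalid: residual \frac{k \left(- 4 k^{4} - 42 k^{3} - 140 k^{2} - 169 k - 75\right)}{k^{2} + 9 k + 20} ≠ 0.

s_(k+1) = k*(k**5 + 13*k**4 + 63*k**3 + 142*k**2 + 151*k + 60)/(k + 5)
s_(k+1) − s_k = k*(5*k**5 + 67*k**4 + 329*k**3 + 731*k**2 + 733*k + 285)/(k**2 + 9*k + 20)
(s_(k+1) − s_k) − t_k = k*(-4*k**4 - 42*k**3 - 140*k**2 - 169*k - 75)/(k**2 + 9*k + 20)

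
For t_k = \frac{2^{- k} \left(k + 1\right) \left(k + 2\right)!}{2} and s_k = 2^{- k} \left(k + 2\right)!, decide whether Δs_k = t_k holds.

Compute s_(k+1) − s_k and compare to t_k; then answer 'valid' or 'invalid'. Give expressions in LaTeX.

s_(k+1) = factorial(k + 3)/(2*2**k)
s_(k+1) − s_k = (k + 1)*factorial(k + 2)/(2*2**k)
(s_(k+1) − s_k) − t_k = 0

Valid: the claim telescopes to t_k.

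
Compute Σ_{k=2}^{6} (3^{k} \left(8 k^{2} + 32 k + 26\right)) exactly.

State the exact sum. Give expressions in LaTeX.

Σ = 491850

The ratio is 3*(4*k**2 + 24*k + 33)/(4*k**2 + 16*k + 13).
Gosper form: A/B · C(k+1)/C(k) with A=3, B=1, C=k**2 + 4*k + 13/4.
Solve (3)·f(k+1) − (1)·f(k) = k**2 + 4*k + 13/4.
Bound: deg f ≤ 2.
Coefficient equations give f(k) = (2*k + 1)**2/8.
R(k) = B(k−1)·f(k)/C(k) = (2*k + 1)**2/(2*(4*k**2 + 16*k + 13)); s_k = R·t_k = 3**k*(4*k**2 + 4*k + 1).
Δs = 3**k*(8*k**2 + 32*k + 26), as required.
Evaluate s at k=7 and k=2: 492075 and 225; difference 491850.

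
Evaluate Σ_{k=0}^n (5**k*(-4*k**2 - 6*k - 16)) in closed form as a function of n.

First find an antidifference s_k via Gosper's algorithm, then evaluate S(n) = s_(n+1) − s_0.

Step 1: r(k) = 5*(2*k**2 + 7*k + 13)/(2*k**2 + 3*k + 8).
Factor: A=5; B=1; C=k**2 + 3*k/2 + 4.
Solve (5)·f(k+1) − (1)·f(k) = k**2 + 3*k/2 + 4.
d = 2 from the (0,0,2) case.
Coefficient equations give f(k) = (k**2 - k + 4)/4.
Get s_k = R·t_k = 5**k*(-k**2 + k - 4) with R(k) = B(k−1)f(k)/C(k) = (k**2 - k + 4)/(2*(2*k**2 + 3*k + 8)).
Check: Δs_k = 5**k*(-4*k**2 - 6*k - 16). ✓
s_(n+1) = 5**(n + 1)*(-n**2 - n - 4) and s_(0) = -4, so S(n) = -5*5**n*n**2 - 5*5**n*n - 20*5**n + 4.

S(n) = -5*5**n*n**2 - 5*5**n*n - 20*5**n + 4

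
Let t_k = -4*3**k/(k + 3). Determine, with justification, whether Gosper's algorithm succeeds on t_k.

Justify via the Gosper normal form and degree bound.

r(k) = 3*(k + 3)/(k + 4) after simplifying.
Factor: A=3*k + 9; B=k + 4; C=1.
f must satisfy (3*k + 9)·f(k+1) − (k + 3)·f(k) = 1.
Degrees (1,1,0) ⇒ d ≤ -1.
d = -1 < 0 ⇒ no nonzero polynomial f; not summable.

No; the degree bound rules out any f.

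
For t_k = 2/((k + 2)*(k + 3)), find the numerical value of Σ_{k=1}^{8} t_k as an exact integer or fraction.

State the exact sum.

Ratio r(k) = (k + 2)/(k + 4).
So A=k + 2 and B=k + 4, with C=1.
Need (k + 2)·f(k+1) − (k + 3)·f(k) = 1.
deg f ≤ 1 (via 1,1,0).
Solve for f: f(k) = k/2 (degree 1 ≤ 1).
R(k) = B(k−1)·f(k)/C(k) = k*(k + 3)/2; s_k = R·t_k = k/(k + 2).
Check: Δs_k = 2/(k**2 + 5*k + 6). ✓
Σ_(k=1)^(8) t_k = s_(9) − s_(1) = 9/11 − (1/3) = 16/33.

Σ = 16/33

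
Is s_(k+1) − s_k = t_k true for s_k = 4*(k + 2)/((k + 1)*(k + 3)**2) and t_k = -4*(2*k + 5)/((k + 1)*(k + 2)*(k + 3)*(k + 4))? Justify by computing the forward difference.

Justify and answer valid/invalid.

Invalid: residual 4*(3*k**2 + 17*k + 23)/(k**6 + 17*k**5 + 117*k**4 + 415*k**3 + 794*k**2 + 768*k + 288) ≠ 0.

s_(k+1) = 4*(k + 3)/((k + 2)*(k + 4)**2)
s_(k+1) − s_k = 4*((k + 1)*(k + 3)**3 - (k + 2)**2*(k + 4)**2)/((k + 1)*(k + 2)*(k + 3)**2*(k + 4)**2)
(s_(k+1) − s_k) − t_k = 4*(3*k**2 + 17*k + 23)/(k**6 + 17*k**5 + 117*k**4 + 415*k**3 + 794*k**2 + 768*k + 288)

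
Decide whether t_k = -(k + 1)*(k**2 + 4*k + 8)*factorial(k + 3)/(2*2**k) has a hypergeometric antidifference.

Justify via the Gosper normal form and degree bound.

Step 1: r(k) = (k + 2)*(k + 4)*(4*k + (k + 1)**2 + 12)/(2*(k + 1)*(k**2 + 4*k + 8)).
Gosper form: A/B · C(k+1)/C(k) with A=k/2 + 2, B=1, C=k**3 + 5*k**2 + 12*k + 8.
f must satisfy (k/2 + 2)·f(k+1) − (1)·f(k) = k**3 + 5*k**2 + 12*k + 8.
Degrees (1,0,3) ⇒ d ≤ 2.
A polynomial solution: f(k) = 2*k*(k + 1).
So s_k = (B(k−1)f/C)·t_k = (2*k/(k**2 + 4*k + 8))·t_k = -k*(k + 1)*factorial(k + 3)/2**k.
Δs = -(k + 1)*(k**2 + 4*k + 8)*factorial(k + 3)/(2*2**k), as required.

Yes. s_k = -k*(k + 1)*factorial(k + 3)/2**k.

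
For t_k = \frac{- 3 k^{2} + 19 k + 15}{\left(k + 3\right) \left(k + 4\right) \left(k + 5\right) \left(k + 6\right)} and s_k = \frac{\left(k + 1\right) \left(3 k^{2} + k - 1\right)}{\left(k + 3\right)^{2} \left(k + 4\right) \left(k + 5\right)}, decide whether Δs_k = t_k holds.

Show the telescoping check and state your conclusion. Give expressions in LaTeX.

Invalid: residual \frac{2 \left(6 k^{3} + 9 k^{2} - 67 k - 51\right)}{k^{6} + 25 k^{5} + 257 k^{4} + 1391 k^{3} + 4182 k^{2} + 6624 k + 4320} ≠ 0.

s_(k+1) = (k + 2)*(k + 3*(k + 1)**2)/((k + 4)**2*(k + 5)*(k + 6))
s_(k+1) − s_k = (-3*k**4 + 10*k**3 + 130*k**2 + 199*k + 78)/(k**6 + 25*k**5 + 257*k**4 + 1391*k**3 + 4182*k**2 + 6624*k + 4320)
(s_(k+1) − s_k) − t_k = 2*(6*k**3 + 9*k**2 - 67*k - 51)/(k**6 + 25*k**5 + 257*k**4 + 1391*k**3 + 4182*k**2 + 6624*k + 4320)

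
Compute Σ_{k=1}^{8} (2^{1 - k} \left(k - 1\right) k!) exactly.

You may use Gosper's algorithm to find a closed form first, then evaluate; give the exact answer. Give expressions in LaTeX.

Σ = 2833

t_(k+1)/t_k = k*(k + 1)/(2*(k - 1)).
Take A(k)=k/2 + 1/2, B(k)=1, C(k)=k - 1.
Key eq: (k/2 + 1/2)·f(k+1) = (1)·f(k) + (k - 1).
Degrees (1,0,1) ⇒ d ≤ 0.
Coefficient equations give f(k) = 2.
Then R = B(k−1)f/C = 2/(k - 1), so s_k = R(k)·t_k = 2**(2 - k)*factorial(k).
Δs = 2**(1 - k)*(k - 1)*factorial(k), as required.
Evaluate s at k=9 and k=1: 2835 and 2; difference 2833.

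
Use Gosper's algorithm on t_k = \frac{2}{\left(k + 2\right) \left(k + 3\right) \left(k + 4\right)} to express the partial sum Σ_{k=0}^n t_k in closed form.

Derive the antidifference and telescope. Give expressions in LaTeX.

Ratio r(k) = (k + 2)/(k + 5).
Normal form (A,B,C) = (k + 2, k + 5, 1).
Need (k + 2)·f(k+1) − (k + 4)·f(k) = 1.
deg f ≤ 2 (via 1,1,0).
Solve for f: f(k) = k*(k + 5)/12 (degree 2 ≤ 2).
Get s_k = R·t_k = k*(k + 5)/(6*(k + 2)*(k + 3)) with R(k) = B(k−1)f(k)/C(k) = k*(k + 4)*(k + 5)/12.
s_(k+1) − s_k = 2/(k**3 + 9*k**2 + 26*k + 24) = t_k.
Σ_(k=0)^n t_k = s_(n+1) − s_(0) = ((n**2 + 7*n + 6)/(6*(n**2 + 7*n + 12))) − (0), i.e. (n**2 + 7*n + 6)/(6*(n**2 + 7*n + 12)).

S(n) = \frac{n^{2} + 7 n + 6}{6 \left(n^{2} + 7 n + 12\right)}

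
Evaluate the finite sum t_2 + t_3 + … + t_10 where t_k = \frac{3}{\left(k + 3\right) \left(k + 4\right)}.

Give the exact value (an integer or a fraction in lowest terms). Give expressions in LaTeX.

Ratio r(k) = (k + 3)/(k + 5).
Take A(k)=k + 3, B(k)=k + 5, C(k)=1.
Key eq: (k + 3)·f(k+1) = (k + 4)·f(k) + (1).
d = 1 from the (1,1,0) case.
Solve for f: f(k) = k/3 (degree 1 ≤ 1).
Get s_k = R·t_k = k/(k + 3) with R(k) = B(k−1)f(k)/C(k) = k*(k + 4)/3.
Verify: 3/(k**2 + 7*k + 12) matches t_k.
Sum = s_(11) − s_(2); s_(11) = 11/14, s_(2) = 2/5 ⇒ 27/70.

Σ = 27/70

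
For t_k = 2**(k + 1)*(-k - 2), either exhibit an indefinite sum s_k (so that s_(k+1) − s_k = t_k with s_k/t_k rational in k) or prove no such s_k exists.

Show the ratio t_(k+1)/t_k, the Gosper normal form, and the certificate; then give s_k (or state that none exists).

s_k = -2**(k + 1)*k

Compute t_(k+1)/t_k: get 2*(k + 3)/(k + 2).
A = 2, B = 1, C = k + 2.
f must satisfy (2)·f(k+1) − (1)·f(k) = k + 2.
From deg A=0, deg B=0, deg C=1: d=1.
Coefficient equations give f(k) = k.
Get s_k = R·t_k = -2**(k + 1)*k with R(k) = B(k−1)f(k)/C(k) = k/(k + 2).
s_(k+1) − s_k = 2**(k + 1)*(-k - 2) = t_k.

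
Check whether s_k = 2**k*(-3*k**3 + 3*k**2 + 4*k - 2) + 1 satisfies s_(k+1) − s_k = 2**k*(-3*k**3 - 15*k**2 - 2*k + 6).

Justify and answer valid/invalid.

s_(k+1) = 2**(k + 1)*(4*k - 3*(k + 1)**3 + 3*(k + 1)**2 + 2) + 1
s_(k+1) − s_k = 2**k*(-3*k**3 - 15*k**2 - 2*k + 6)
(s_(k+1) − s_k) − t_k = 0

valid; difference matches t_k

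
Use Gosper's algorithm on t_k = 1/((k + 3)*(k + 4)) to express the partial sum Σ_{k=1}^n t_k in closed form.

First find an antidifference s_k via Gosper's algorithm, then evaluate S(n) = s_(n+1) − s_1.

Step 1: r(k) = (k + 3)/(k + 5).
Gosper form: A/B · C(k+1)/C(k) with A=k + 3, B=k + 5, C=1.
f must satisfy (k + 3)·f(k+1) − (k + 4)·f(k) = 1.
Degrees (1,1,0) ⇒ d ≤ 1.
Solving with deg f ≤ 1: f(k) = k/3.
So s_k = (B(k−1)f/C)·t_k = (k*(k + 4)/3)·t_k = k/(3*(k + 3)).
s_(k+1) − s_k = 1/(k**2 + 7*k + 12) = t_k.
Telescope: S(n) = s_(n+1) − s_(1) = (n + 1)/(3*(n + 4)) − (1/12) = n/(4*(n + 4)).

S(n) = n/(4*(n + 4))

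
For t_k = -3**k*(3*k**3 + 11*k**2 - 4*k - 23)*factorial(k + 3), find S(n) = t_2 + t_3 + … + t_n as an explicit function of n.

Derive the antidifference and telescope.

S(n) = -3*3**n*n**2*factorial(n + 4) + 6*3**n*factorial(n + 4) - 1080

r(k) = 3*(3*k**4 + 32*k**3 + 107*k**2 + 95*k - 52)/(3*k**3 + 11*k**2 - 4*k - 23) after simplifying.
Normal form (A,B,C) = (3*k + 12, 1, k**3 + 11*k**2/3 - 4*k/3 - 23/3).
Key eq: (3*k + 12)·f(k+1) = (1)·f(k) + (k**3 + 11*k**2/3 - 4*k/3 - 23/3).
From deg A=1, deg B=0, deg C=3: d=2.
Solving with deg f ≤ 2: f(k) = (k**2 - 2*k - 1)/3.
Then R = B(k−1)f/C = (k**2 - 2*k - 1)/(3*k**3 + 11*k**2 - 4*k - 23), so s_k = R(k)·t_k = 3**k*(-k**2 + 2*k + 1)*factorial(k + 3).
Δs = -3**k*(3*k**3 + 11*k**2 - 4*k - 23)*factorial(k + 3), as required.
s_(n+1) = -3**(n + 1)*(n**2 - 2)*factorial(n + 4) and s_(2) = 1080, so S(n) = -3*3**n*n**2*factorial(n + 4) + 6*3**n*factorial(n + 4) - 1080.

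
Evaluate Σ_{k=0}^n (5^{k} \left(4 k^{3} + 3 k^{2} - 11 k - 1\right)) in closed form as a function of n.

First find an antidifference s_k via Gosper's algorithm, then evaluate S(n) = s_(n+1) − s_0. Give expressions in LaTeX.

t_(k+1)/t_k = 5*(4*k**3 + 15*k**2 + 7*k - 5)/(4*k**3 + 3*k**2 - 11*k - 1).
Normal form (A,B,C) = (5, 1, k**3 + 3*k**2/4 - 11*k/4 - 1/4).
Set up (5)·f(k+1) − (1)·f(k) − (k**3 + 3*k**2/4 - 11*k/4 - 1/4) = 0.
d = 3 from the (0,0,3) case.
Solving with deg f ≤ 3: f(k) = (k - 1)*(k**2 - 2*k - 1)/4.
So s_k = (B(k−1)f/C)·t_k = ((k - 1)*(k**2 - 2*k - 1)/(4*k**3 + 3*k**2 - 11*k - 1))·t_k = 5**k*(k**3 - 3*k**2 + k + 1).
Δs = 5**k*(4*k**3 + 3*k**2 - 11*k - 1), as required.
Telescope: S(n) = s_(n+1) − s_(0) = 5**(n + 1)*n*(n**2 - 2) − (1) = 5*5**n*n**3 - 10*5**n*n - 1.

S(n) = 5 \cdot 5^{n} n^{3} - 10 \cdot 5^{n} n - 1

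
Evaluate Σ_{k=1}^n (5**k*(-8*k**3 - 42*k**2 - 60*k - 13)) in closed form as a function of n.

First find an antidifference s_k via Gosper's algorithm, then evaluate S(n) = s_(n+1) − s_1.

r(k) = 5*(8*k**3 + 66*k**2 + 168*k + 123)/(8*k**3 + 42*k**2 + 60*k + 13) after simplifying.
Take A(k)=5, B(k)=1, C(k)=k**3 + 21*k**2/4 + 15*k/2 + 13/8.
Key eq: (5)·f(k+1) = (1)·f(k) + (k**3 + 21*k**2/4 + 15*k/2 + 13/8).
deg f ≤ 3 (via 0,0,3).
Match coefficients ⇒ f(k) = (2*k**3 + 3*k**2 - 3)/8.
Get s_k = R·t_k = 5**k*(-2*k**3 - 3*k**2 + 3) with R(k) = B(k−1)f(k)/C(k) = (2*k**3 + 3*k**2 - 3)/(8*k**3 + 42*k**2 + 60*k + 13).
Δs = 5**k*(-8*k**3 - 42*k**2 - 60*k - 13), as required.
Evaluate: s_(n+1) = 5**(n + 1)*(-2*n**3 - 9*n**2 - 12*n - 2); subtract s_(1) = -10 ⇒ S(n) = -10*5**n*n**3 - 45*5**n*n**2 - 60*5**n*n - 10*5**n + 10.

S(n) = -10*5**n*n**3 - 45*5**n*n**2 - 60*5**n*n - 10*5**n + 10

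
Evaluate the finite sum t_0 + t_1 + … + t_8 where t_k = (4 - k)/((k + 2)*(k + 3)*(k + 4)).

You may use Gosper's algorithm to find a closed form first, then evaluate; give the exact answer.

Step 1: r(k) = (k - 3)*(k + 2)/((k - 4)*(k + 5)).
Normal form (A,B,C) = (k + 2, k + 5, k - 4).
Set up (k + 2)·f(k+1) − (k + 4)·f(k) − (k - 4) = 0.
Degrees (1,1,1) ⇒ d ≤ 2.
Match coefficients ⇒ f(k) = -k*(k + 11)/6.
R(k) = B(k−1)·f(k)/C(k) = -k*(k + 4)*(k + 11)/(6*(k - 4)); s_k = R·t_k = k*(k + 11)/(6*(k + 2)*(k + 3)).
Verify: (4 - k)/(k**3 + 9*k**2 + 26*k + 24) matches t_k.
Evaluate s at k=9 and k=0: 5/22 and 0; difference 5/22.

Σ = 5/22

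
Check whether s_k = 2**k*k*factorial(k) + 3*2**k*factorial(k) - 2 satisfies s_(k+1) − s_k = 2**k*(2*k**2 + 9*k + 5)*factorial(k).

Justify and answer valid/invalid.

s_(k+1) = 2*2**k*k**2*factorial(k) + 10*2**k*k*factorial(k) + 8*2**k*factorial(k) - 2
s_(k+1) − s_k = 2**k*(2*k**2 + 9*k + 5)*factorial(k)
(s_(k+1) − s_k) − t_k = 0

valid (s_(k+1) − s_k reduces to t_k)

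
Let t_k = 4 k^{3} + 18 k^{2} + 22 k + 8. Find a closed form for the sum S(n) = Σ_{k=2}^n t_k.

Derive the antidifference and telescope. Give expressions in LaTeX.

S(n) = n^{4} + 8 n^{3} + 21 n^{2} + 22 n - 52

The ratio is (2*k**3 + 15*k**2 + 35*k + 26)/(2*k**3 + 9*k**2 + 11*k + 4).
A = 1, B = 1, C = k**3 + 9*k**2/2 + 11*k/2 + 2.
Solve (1)·f(k+1) − (1)·f(k) = k**3 + 9*k**2/2 + 11*k/2 + 2.
deg f ≤ 4 (via 0,0,3).
A polynomial solution: f(k) = k**2*(k + 1)*(k + 3)/4.
Get s_k = R·t_k = k**2*(k**2 + 4*k + 3) with R(k) = B(k−1)f(k)/C(k) = k**2*(k + 3)/(2*(2*k**2 + 7*k + 4)).
Check: Δs_k = 4*k**3 + 18*k**2 + 22*k + 8. ✓
Σ_(k=2)^n t_k = s_(n+1) − s_(2) = (n**4 + 8*n**3 + 21*n**2 + 22*n + 8) − (60), i.e. n**4 + 8*n**3 + 21*n**2 + 22*n - 52.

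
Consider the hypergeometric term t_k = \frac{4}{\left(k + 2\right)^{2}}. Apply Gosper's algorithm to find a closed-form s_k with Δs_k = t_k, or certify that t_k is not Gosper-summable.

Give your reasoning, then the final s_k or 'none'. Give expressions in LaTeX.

Compute t_(k+1)/t_k: get (k + 2)**2/(k + 3)**2.
So A=k**2 + 4*k + 4 and B=k**2 + 6*k + 9, with C=1.
f must satisfy (k**2 + 4*k + 4)·f(k+1) − (k**2 + 4*k + 4)·f(k) = 1.
From deg A=2, deg B=2, deg C=0: d=0.
Generic f = c0 gives residual -1; -1 = 0 cannot hold, so t_k is not Gosper-summable.

none (Gosper's algorithm certifies no s_k)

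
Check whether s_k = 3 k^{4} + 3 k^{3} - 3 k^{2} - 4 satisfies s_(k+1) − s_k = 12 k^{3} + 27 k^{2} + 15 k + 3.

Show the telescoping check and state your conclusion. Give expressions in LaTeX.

s_(k+1) = 3*k**4 + 15*k**3 + 24*k**2 + 15*k - 1
s_(k+1) − s_k = 12*k**3 + 27*k**2 + 15*k + 3
(s_(k+1) − s_k) − t_k = 0

valid (s_(k+1) − s_k reduces to t_k)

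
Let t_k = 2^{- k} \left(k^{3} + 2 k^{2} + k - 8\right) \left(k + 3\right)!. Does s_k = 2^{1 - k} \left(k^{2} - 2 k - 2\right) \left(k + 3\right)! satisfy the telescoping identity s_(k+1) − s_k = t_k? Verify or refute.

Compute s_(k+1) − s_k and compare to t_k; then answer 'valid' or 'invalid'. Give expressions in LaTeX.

s_(k+1) = (k**2 - 3)*factorial(k + 4)/2**k
s_(k+1) − s_k = (k**3 + 2*k**2 + k - 8)*factorial(k + 3)/2**k
(s_(k+1) − s_k) − t_k = 0

valid; difference matches t_k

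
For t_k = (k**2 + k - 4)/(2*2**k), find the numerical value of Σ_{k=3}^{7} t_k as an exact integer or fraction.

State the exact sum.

Compute t_(k+1)/t_k: get (k + (k + 1)**2 - 3)/(2*(k**2 + k - 4)).
A = 1/2, B = 1, C = k**2 + k - 4.
f must satisfy (1/2)·f(k+1) − (1)·f(k) = k**2 + k - 4.
From deg A=0, deg B=0, deg C=2: d=2.
Solve for f: f(k) = -2*k*(k + 3) (degree 2 ≤ 2).
Certificate R = B(k−1)f/C = -2*k*(k + 3)/(k**2 + k - 4) gives s_k = k*(-k - 3)/2**k.
Δs = (k**2 + k - 4)/(2*2**k), as required.
Σ_(k=3)^(7) t_k = s_(8) − s_(3) = -11/32 − (-9/4) = 61/32.

Σ = 61/32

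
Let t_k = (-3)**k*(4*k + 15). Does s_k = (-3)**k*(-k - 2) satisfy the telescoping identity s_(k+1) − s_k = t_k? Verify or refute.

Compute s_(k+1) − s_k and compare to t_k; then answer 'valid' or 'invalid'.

s_(k+1) = 3*(-3)**k*(k + 3)
s_(k+1) − s_k = (-3)**k*(4*k + 11)
(s_(k+1) − s_k) − t_k = -4*(-3)**k

Invalid: residual -4*(-3)**k ≠ 0.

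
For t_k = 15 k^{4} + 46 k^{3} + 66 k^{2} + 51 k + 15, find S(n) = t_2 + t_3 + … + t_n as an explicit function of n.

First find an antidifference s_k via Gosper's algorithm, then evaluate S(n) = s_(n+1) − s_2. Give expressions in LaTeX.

S(n) = 3 n^{5} + 19 n^{4} + 50 n^{3} + 70 n^{2} + 51 n - 193

t_(k+1)/t_k = (15*k**4 + 106*k**3 + 294*k**2 + 381*k + 193)/(15*k**4 + 46*k**3 + 66*k**2 + 51*k + 15).
Take A(k)=1, B(k)=1, C(k)=k**4 + 46*k**3/15 + 22*k**2/5 + 17*k/5 + 1.
Need (1)·f(k+1) − (1)·f(k) = k**4 + 46*k**3/15 + 22*k**2/5 + 17*k/5 + 1.
From deg A=0, deg B=0, deg C=4: d=5.
Match coefficients ⇒ f(k) = k**2*(3*k**3 + 4*k**2 + 4*k + 4)/15.
Get s_k = R·t_k = k**2*(3*k**3 + 4*k**2 + 4*k + 4) with R(k) = B(k−1)f(k)/C(k) = k**2*(3*k**3 + 4*k**2 + 4*k + 4)/(15*k**4 + 46*k**3 + 66*k**2 + 51*k + 15).
Check: Δs_k = 15*k**4 + 46*k**3 + 66*k**2 + 51*k + 15. ✓
s_(n+1) = 3*n**5 + 19*n**4 + 50*n**3 + 70*n**2 + 51*n + 15 and s_(2) = 208, so S(n) = 3*n**5 + 19*n**4 + 50*n**3 + 70*n**2 + 51*n - 193.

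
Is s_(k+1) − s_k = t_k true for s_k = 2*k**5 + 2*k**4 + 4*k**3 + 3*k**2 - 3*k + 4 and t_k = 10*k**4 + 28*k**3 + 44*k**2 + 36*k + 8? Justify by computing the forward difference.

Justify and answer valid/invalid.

valid; difference matches t_k

s_(k+1) = 2*k**5 + 12*k**4 + 32*k**3 + 47*k**2 + 33*k + 12
s_(k+1) − s_k = 10*k**4 + 28*k**3 + 44*k**2 + 36*k + 8
(s_(k+1) − s_k) − t_k = 0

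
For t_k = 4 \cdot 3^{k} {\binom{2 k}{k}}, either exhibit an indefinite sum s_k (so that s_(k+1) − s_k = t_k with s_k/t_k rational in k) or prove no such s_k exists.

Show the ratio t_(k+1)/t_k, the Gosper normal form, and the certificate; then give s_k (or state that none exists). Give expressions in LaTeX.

none — t_k is not Gosper-summable

Compute t_(k+1)/t_k: get 6*(2*k + 1)/(k + 1).
Gosper form: A/B · C(k+1)/C(k) with A=12*k + 6, B=k + 1, C=1.
f must satisfy (12*k + 6)·f(k+1) − (k)·f(k) = 1.
From deg A=1, deg B=1, deg C=0: d=-1.
deg f ≤ -1 is impossible — no certificate.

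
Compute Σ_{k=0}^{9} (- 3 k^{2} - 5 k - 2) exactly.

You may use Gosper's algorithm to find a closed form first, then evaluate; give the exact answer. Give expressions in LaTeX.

Σ = -1100

t_(k+1)/t_k = (3*k**2 + 11*k + 10)/(3*k**2 + 5*k + 2).
So A=1 and B=1, with C=k**2 + 5*k/3 + 2/3.
f must satisfy (1)·f(k+1) − (1)·f(k) = k**2 + 5*k/3 + 2/3.
deg f ≤ 3 (via 0,0,2).
Coefficient equations give f(k) = k**2*(k + 1)/3.
R(k) = B(k−1)·f(k)/C(k) = k**2/(3*k + 2); s_k = R·t_k = k**2*(-k - 1).
Verify: -3*k**2 - 5*k - 2 matches t_k.
Evaluate s at k=10 and k=0: -1100 and 0; difference -1100.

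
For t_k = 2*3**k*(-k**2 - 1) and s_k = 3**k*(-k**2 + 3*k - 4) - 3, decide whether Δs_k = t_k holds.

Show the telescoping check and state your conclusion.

s_(k+1) = 3*3**k*(3*k - (k + 1)**2 - 1) - 3
s_(k+1) − s_k = 2*3**k*(-k**2 - 1)
(s_(k+1) − s_k) − t_k = 0

valid (s_(k+1) − s_k reduces to t_k)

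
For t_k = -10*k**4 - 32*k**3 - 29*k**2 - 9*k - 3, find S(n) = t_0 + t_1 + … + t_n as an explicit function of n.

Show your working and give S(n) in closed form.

t_(k+1)/t_k = (10*k**4 + 72*k**3 + 185*k**2 + 203*k + 83)/(10*k**4 + 32*k**3 + 29*k**2 + 9*k + 3).
Take A(k)=1, B(k)=1, C(k)=k**4 + 16*k**3/5 + 29*k**2/10 + 9*k/10 + 3/10.
Key eq: (1)·f(k+1) = (1)·f(k) + (k**4 + 16*k**3/5 + 29*k**2/10 + 9*k/10 + 3/10).
Bound: deg f ≤ 5.
Solve for f: f(k) = k*(2*k**4 + 3*k**3 - 3*k**2 - 2*k + 3)/10 (degree 5 ≤ 5).
R(k) = B(k−1)·f(k)/C(k) = k*(2*k**4 + 3*k**3 - 3*k**2 - 2*k + 3)/(10*k**4 + 32*k**3 + 29*k**2 + 9*k + 3); s_k = R·t_k = k*(-2*k**4 - 3*k**3 + 3*k**2 + 2*k - 3).
Verify: -10*k**4 - 32*k**3 - 29*k**2 - 9*k - 3 matches t_k.
Σ_(k=0)^n t_k = s_(n+1) − s_(0) = (-2*n**5 - 13*n**4 - 29*n**3 - 27*n**2 - 12*n - 3) − (0), i.e. -2*n**5 - 13*n**4 - 29*n**3 - 27*n**2 - 12*n - 3.

S(n) = -2*n**5 - 13*n**4 - 29*n**3 - 27*n**2 - 12*n - 3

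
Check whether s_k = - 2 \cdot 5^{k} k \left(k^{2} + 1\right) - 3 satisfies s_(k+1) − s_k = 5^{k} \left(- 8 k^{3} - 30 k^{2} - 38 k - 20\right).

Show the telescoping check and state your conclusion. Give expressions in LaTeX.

Valid: the claim telescopes to t_k.

s_(k+1) = -10*5**k*(k + 1)*((k + 1)**2 + 1) - 3
s_(k+1) − s_k = 5**k*(-8*k**3 - 30*k**2 - 38*k - 20)
(s_(k+1) − s_k) − t_k = 0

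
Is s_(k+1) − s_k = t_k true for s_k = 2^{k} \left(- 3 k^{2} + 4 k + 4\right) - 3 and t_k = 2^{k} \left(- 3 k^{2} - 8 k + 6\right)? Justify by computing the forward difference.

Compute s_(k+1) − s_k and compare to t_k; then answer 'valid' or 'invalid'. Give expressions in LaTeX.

s_(k+1) = 2**(k + 1)*(4*k - 3*(k + 1)**2 + 8) - 3
s_(k+1) − s_k = 2**k*(-3*k**2 - 8*k + 6)
(s_(k+1) − s_k) − t_k = 0

Valid: the claim telescopes to t_k.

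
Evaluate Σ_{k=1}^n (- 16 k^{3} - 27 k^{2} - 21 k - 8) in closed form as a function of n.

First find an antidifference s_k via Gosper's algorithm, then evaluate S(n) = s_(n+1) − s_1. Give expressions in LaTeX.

S(n) = n \left(- 4 n^{3} - 17 n^{2} - 28 n - 23\right)

Step 1: r(k) = (16*k**3 + 75*k**2 + 123*k + 72)/(16*k**3 + 27*k**2 + 21*k + 8).
Gosper form: A/B · C(k+1)/C(k) with A=1, B=1, C=k**3 + 27*k**2/16 + 21*k/16 + 1/2.
Need (1)·f(k+1) − (1)·f(k) = k**3 + 27*k**2/16 + 21*k/16 + 1/2.
Degrees (0,0,3) ⇒ d ≤ 4.
Match coefficients ⇒ f(k) = k*(4*k**3 + k**2 + k + 2)/16.
Then R = B(k−1)f/C = k*(4*k**3 + k**2 + k + 2)/(16*k**3 + 27*k**2 + 21*k + 8), so s_k = R(k)·t_k = k*(-4*k**3 - k**2 - k - 2).
s_(k+1) − s_k = -16*k**3 - 27*k**2 - 21*k - 8 = t_k.
s_(n+1) = -4*n**4 - 17*n**3 - 28*n**2 - 23*n - 8 and s_(1) = -8, so S(n) = n*(-4*n**3 - 17*n**2 - 28*n - 23).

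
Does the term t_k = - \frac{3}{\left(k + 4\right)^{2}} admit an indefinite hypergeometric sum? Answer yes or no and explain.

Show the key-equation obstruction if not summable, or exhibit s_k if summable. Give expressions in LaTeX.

No — key equation has no polynomial f.

Compute t_(k+1)/t_k: get (k + 4)**2/(k + 5)**2.
So A=k**2 + 8*k + 16 and B=k**2 + 10*k + 25, with C=1.
f must satisfy (k**2 + 8*k + 16)·f(k+1) − (k**2 + 8*k + 16)·f(k) = 1.
deg f ≤ 0 (via 2,2,0).
f = c0 ⇒ A·f(k+1) − B(k−1)·f(k) − C = -1. The system {-1 = 0} is inconsistent; no antidifference.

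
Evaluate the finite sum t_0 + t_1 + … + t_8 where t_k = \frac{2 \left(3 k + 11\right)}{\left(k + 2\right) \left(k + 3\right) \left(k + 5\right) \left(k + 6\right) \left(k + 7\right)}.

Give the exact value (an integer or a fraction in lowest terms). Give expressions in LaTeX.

Σ = 5/154

t_(k+1)/t_k = (k + 2)*(k + 5)*(3*k + 14)/((k + 4)*(k + 8)*(3*k + 11)).
A = k + 2, B = k + 8, C = k**2 + 23*k/3 + 44/3.
f must satisfy (k + 2)·f(k+1) − (k + 7)·f(k) = k**2 + 23*k/3 + 44/3.
Bound: deg f ≤ 5.
Solving with deg f ≤ 5: f(k) = k*(k + 3)*(k + 4)*(k**2 + 13*k + 52)/180.
Certificate R = B(k−1)f/C = k*(k + 3)*(k + 7)*(k**2 + 13*k + 52)/(60*(3*k + 11)) gives s_k = k*(k**2 + 13*k + 52)/(30*(k**3 + 13*k**2 + 52*k + 60)).
Verify: 2*(3*k + 11)/(k**5 + 23*k**4 + 203*k**3 + 853*k**2 + 1692*k + 1260) matches t_k.
Sum = s_(9) − s_(0); s_(9) = 5/154, s_(0) = 0 ⇒ 5/154.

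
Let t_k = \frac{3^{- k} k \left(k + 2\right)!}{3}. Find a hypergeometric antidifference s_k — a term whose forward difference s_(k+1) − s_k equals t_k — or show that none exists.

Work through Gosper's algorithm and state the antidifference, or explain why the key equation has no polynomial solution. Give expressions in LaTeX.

Compute t_(k+1)/t_k: get (k + 1)*(k + 3)/(3*k).
A = k/3 + 1, B = 1, C = k.
f must satisfy (k/3 + 1)·f(k+1) − (1)·f(k) = k.
From deg A=1, deg B=0, deg C=1: d=0.
Coefficient equations give f(k) = 3.
Then R = B(k−1)f/C = 3/k, so s_k = R(k)·t_k = factorial(k + 2)/3**k.
s_(k+1) − s_k = k*factorial(k + 2)/(3*3**k) = t_k.

s_k = 3^{- k} \left(k + 2\right)!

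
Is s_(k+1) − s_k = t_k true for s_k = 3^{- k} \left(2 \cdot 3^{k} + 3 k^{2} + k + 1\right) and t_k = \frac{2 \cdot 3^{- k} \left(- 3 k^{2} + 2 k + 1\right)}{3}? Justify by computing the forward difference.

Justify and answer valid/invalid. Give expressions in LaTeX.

s_(k+1) = (6*3**k + k + 3*(k + 1)**2 + 2)/(3*3**k)
s_(k+1) − s_k = 2*(-3*k**2 + 2*k + 1)/(3*3**k)
(s_(k+1) − s_k) − t_k = 0

Valid — Δs_k = t_k.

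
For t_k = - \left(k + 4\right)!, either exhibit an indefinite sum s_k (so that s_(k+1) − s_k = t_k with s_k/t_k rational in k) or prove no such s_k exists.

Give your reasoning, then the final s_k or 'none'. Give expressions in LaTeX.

Step 1: r(k) = k + 5.
Factor: A=k + 5; B=1; C=1.
Need (k + 5)·f(k+1) − (1)·f(k) = 1.
From deg A=1, deg B=0, deg C=0: d=-1.
Bound -1 < 0, so the key equation has no polynomial solution.

none — t_k is not Gosper-summable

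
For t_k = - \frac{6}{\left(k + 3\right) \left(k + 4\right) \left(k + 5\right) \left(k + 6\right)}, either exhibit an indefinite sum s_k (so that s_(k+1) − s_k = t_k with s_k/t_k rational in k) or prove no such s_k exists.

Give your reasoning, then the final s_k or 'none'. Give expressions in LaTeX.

r(k) = (k + 3)/(k + 7) after simplifying.
So A=k + 3 and B=k + 7, with C=1.
Set up (k + 3)·f(k+1) − (k + 6)·f(k) − (1) = 0.
From deg A=1, deg B=1, deg C=0: d=3.
A polynomial solution: f(k) = k*(k**2 + 12*k + 47)/180.
R(k) = B(k−1)·f(k)/C(k) = k*(k + 6)*(k**2 + 12*k + 47)/180; s_k = R·t_k = k*(-k**2 - 12*k - 47)/(30*(k + 3)*(k + 4)*(k + 5)).
Δs = -6/(k**4 + 18*k**3 + 119*k**2 + 342*k + 360), as required.

s_k = \frac{k \left(- k^{2} - 12 k - 47\right)}{30 \left(k + 3\right) \left(k + 4\right) \left(k + 5\right)}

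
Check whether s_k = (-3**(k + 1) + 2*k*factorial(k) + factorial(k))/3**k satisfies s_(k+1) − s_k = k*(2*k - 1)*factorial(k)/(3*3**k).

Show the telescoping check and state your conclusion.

s_(k+1) = (-9*3**k + 2*k**2*factorial(k) + 5*k*factorial(k) + 3*factorial(k))/(3*3**k)
s_(k+1) − s_k = k*(2*k - 1)*factorial(k)/(3*3**k)
(s_(k+1) − s_k) − t_k = 0

Valid: the claim telescopes to t_k.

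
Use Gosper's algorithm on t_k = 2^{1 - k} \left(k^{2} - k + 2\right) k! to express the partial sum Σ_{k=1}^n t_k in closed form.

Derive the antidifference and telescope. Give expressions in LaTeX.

S(n) = 2^{1 - n} n \left(n + 1\right)!

Compute t_(k+1)/t_k: get (k + 1)*(-k + (k + 1)**2 + 1)/(2*(k**2 - k + 2)).
Factor: A=k/2 + 1/2; B=1; C=k**2 - k + 2.
Set up (k/2 + 1/2)·f(k+1) − (1)·f(k) − (k**2 - k + 2) = 0.
From deg A=1, deg B=0, deg C=2: d=1.
A polynomial solution: f(k) = 2*(k - 1).
Certificate R = B(k−1)f/C = 2*(k - 1)/(k**2 - k + 2) gives s_k = 2**(2 - k)*(k - 1)*factorial(k).
s_(k+1) − s_k = 2**(1 - k)*(k**2 - k + 2)*factorial(k) = t_k.
Evaluate: s_(n+1) = 2**(1 - n)*n*factorial(n + 1); subtract s_(1) = 0 ⇒ S(n) = 2**(1 - n)*n*factorial(n + 1).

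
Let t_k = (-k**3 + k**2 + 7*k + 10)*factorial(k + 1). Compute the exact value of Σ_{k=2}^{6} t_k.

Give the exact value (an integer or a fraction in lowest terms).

The ratio is (k + 2)*(7*k - (k + 1)**3 + (k + 1)**2 + 17)/(-k**3 + k**2 + 7*k + 10).
A = k + 2, B = 1, C = k**3 - k**2 - 7*k - 10.
Need (k + 2)·f(k+1) − (1)·f(k) = k**3 - k**2 - 7*k - 10.
Bound: deg f ≤ 2.
Match coefficients ⇒ f(k) = k**2 - 4*k - 4.
So s_k = (B(k−1)f/C)·t_k = ((k**2 - 4*k - 4)/(k**3 - k**2 - 7*k - 10))·t_k = (-k**2 + 4*k + 4)*factorial(k + 1).
s_(k+1) − s_k = (-k**3 + k**2 + 7*k + 10)*factorial(k + 1) = t_k.
Evaluate s at k=7 and k=2: -685440 and 48; difference -685488.

Σ = -685488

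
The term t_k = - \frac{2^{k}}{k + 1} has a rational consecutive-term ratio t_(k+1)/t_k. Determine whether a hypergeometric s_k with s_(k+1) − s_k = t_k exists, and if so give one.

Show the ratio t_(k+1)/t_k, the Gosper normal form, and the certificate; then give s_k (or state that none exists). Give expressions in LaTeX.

Step 1: r(k) = 2*(k + 1)/(k + 2).
Gosper form: A/B · C(k+1)/C(k) with A=2*k + 2, B=k + 2, C=1.
Solve (2*k + 2)·f(k+1) − (k + 1)·f(k) = 1.
Bound: deg f ≤ -1.
Bound -1 < 0, so the key equation has no polynomial solution.

not Gosper-summable; s_k does not exist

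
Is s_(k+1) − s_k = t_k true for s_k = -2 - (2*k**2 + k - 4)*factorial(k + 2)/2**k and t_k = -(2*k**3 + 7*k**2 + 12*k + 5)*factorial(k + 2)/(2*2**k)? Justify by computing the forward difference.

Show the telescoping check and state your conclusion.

Valid — Δs_k = t_k.

s_(k+1) = -2**(-k - 1)*(k + 2*(k + 1)**2 - 3)*factorial(k + 3) - 2
s_(k+1) − s_k = -(2*k**3 + 7*k**2 + 12*k + 5)*factorial(k + 2)/(2*2**k)
(s_(k+1) − s_k) − t_k = 0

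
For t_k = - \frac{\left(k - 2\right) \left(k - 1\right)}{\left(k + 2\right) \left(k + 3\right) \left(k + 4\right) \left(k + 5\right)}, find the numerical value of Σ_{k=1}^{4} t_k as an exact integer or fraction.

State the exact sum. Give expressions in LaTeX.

Σ = -1/315

t_(k+1)/t_k = k*(k + 2)/((k - 2)*(k + 6)).
So A=k + 2 and B=k + 6, with C=k**2 - 3*k + 2.
f must satisfy (k + 2)·f(k+1) − (k + 5)·f(k) = k**2 - 3*k + 2.
From deg A=1, deg B=1, deg C=2: d=3.
Solving with deg f ≤ 3: f(k) = k*(k**2 - 3*k + 14)/12.
Get s_k = R·t_k = k*(-k**2 + 3*k - 14)/(12*(k**3 + 9*k**2 + 26*k + 24)) with R(k) = B(k−1)f(k)/C(k) = k*(k + 5)*(k**2 - 3*k + 14)/(12*(k - 2)*(k - 1)).
Δs = (-k**2 + 3*k - 2)/(k**4 + 14*k**3 + 71*k**2 + 154*k + 120), as required.
Telescoping: Σ = s_(5) − s_(1) = -5/252 − (-1/60) = -1/315.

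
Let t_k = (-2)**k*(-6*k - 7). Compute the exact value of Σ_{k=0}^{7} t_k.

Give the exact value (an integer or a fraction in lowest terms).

The ratio is 2*(-6*k - 13)/(6*k + 7).
So A=-2 and B=1, with C=k + 7/6.
Need (-2)·f(k+1) − (1)·f(k) = k + 7/6.
deg f ≤ 1 (via 0,0,1).
Solve for f: f(k) = -(2*k + 1)/6 (degree 1 ≤ 1).
Certificate R = B(k−1)f/C = -(2*k + 1)/(6*k + 7) gives s_k = (-2)**k*(2*k + 1).
Verify: (-2)**k*(-6*k - 7) matches t_k.
Σ_(k=0)^(7) t_k = s_(8) − s_(0) = 4352 − (1) = 4351.

Σ = 4351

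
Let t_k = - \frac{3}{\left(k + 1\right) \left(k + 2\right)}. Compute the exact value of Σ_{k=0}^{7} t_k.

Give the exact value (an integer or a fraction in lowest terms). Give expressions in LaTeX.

Σ = -8/3

r(k) = (k + 1)/(k + 3) after simplifying.
A = k + 1, B = k + 3, C = 1.
Solve (k + 1)·f(k+1) − (k + 2)·f(k) = 1.
From deg A=1, deg B=1, deg C=0: d=1.
Coefficient equations give f(k) = k.
So s_k = (B(k−1)f/C)·t_k = (k*(k + 2))·t_k = -3*k/(k + 1).
Check: Δs_k = -3/(k**2 + 3*k + 2). ✓
Σ_(k=0)^(7) t_k = s_(8) − s_(0) = -8/3 − (0) = -8/3.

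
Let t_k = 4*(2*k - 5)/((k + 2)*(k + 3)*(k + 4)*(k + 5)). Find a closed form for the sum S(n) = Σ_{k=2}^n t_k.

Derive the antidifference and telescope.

S(n) = (n**3 + 12*n**2 - 73*n + 60)/(30*(n**3 + 12*n**2 + 47*n + 60))

t_(k+1)/t_k = (k + 2)*(2*k - 3)/((k + 6)*(2*k - 5)).
So A=k + 2 and B=k + 6, with C=k - 5/2.
Set up (k + 2)·f(k+1) − (k + 5)·f(k) − (k - 5/2) = 0.
From deg A=1, deg B=1, deg C=1: d=3.
Match coefficients ⇒ f(k) = -k*(k**2 + 9*k + 50)/48.
So s_k = (B(k−1)f/C)·t_k = (-k*(k + 5)*(k**2 + 9*k + 50)/(24*(2*k - 5)))·t_k = k*(-k**2 - 9*k - 50)/(6*(k + 2)*(k + 3)*(k + 4)).
Verify: 4*(2*k - 5)/(k**4 + 14*k**3 + 71*k**2 + 154*k + 120) matches t_k.
Evaluate: s_(n+1) = (-n**3 - 12*n**2 - 71*n - 60)/(6*(n**3 + 12*n**2 + 47*n + 60)); subtract s_(2) = -1/5 ⇒ S(n) = (n**3 + 12*n**2 - 73*n + 60)/(30*(n**3 + 12*n**2 + 47*n + 60)).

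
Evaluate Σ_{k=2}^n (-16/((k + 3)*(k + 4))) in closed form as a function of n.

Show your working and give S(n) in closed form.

S(n) = 16*(1 - n)/(5*(n + 4))

t_(k+1)/t_k = (k + 3)/(k + 5).
Normal form (A,B,C) = (k + 3, k + 5, 1).
Solve (k + 3)·f(k+1) − (k + 4)·f(k) = 1.
deg f ≤ 1 (via 1,1,0).
Solving with deg f ≤ 1: f(k) = k/3.
Then R = B(k−1)f/C = k*(k + 4)/3, so s_k = R(k)·t_k = -16*k/(3*k + 9).
Verify: -16/(k**2 + 7*k + 12) matches t_k.
Σ_(k=2)^n t_k = s_(n+1) − s_(2) = (16*(-n - 1)/(3*(n + 4))) − (-32/15), i.e. 16*(1 - n)/(5*(n + 4)).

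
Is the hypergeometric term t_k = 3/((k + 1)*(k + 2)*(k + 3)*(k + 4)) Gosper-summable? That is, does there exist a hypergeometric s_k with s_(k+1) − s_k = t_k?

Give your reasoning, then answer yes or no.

Step 1: r(k) = (k + 1)/(k + 5).
A = k + 1, B = k + 5, C = 1.
Set up (k + 1)·f(k+1) − (k + 4)·f(k) − (1) = 0.
Degrees (1,1,0) ⇒ d ≤ 3.
A polynomial solution: f(k) = k*(k**2 + 6*k + 11)/18.
Then R = B(k−1)f/C = k*(k + 4)*(k**2 + 6*k + 11)/18, so s_k = R(k)·t_k = k*(k**2 + 6*k + 11)/(6*(k + 1)*(k + 2)*(k + 3)).
s_(k+1) − s_k = 3/(k**4 + 10*k**3 + 35*k**2 + 50*k + 24) = t_k.

Yes. s_k = k*(k**2 + 6*k + 11)/(6*(k + 1)*(k + 2)*(k + 3)).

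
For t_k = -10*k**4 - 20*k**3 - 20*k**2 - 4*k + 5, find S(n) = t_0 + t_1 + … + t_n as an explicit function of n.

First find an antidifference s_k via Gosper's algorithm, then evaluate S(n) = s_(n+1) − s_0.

S(n) = -2*n**5 - 10*n**4 - 20*n**3 - 17*n**2 + 5

The ratio is (10*k**4 + 60*k**3 + 140*k**2 + 144*k + 49)/(10*k**4 + 20*k**3 + 20*k**2 + 4*k - 5).
Gosper form: A/B · C(k+1)/C(k) with A=1, B=1, C=k**4 + 2*k**3 + 2*k**2 + 2*k/5 - 1/2.
Key eq: (1)·f(k+1) = (1)·f(k) + (k**4 + 2*k**3 + 2*k**2 + 2*k/5 - 1/2).
Bound: deg f ≤ 5.
Coefficient equations give f(k) = k*(2*k**4 - 3*k - 4)/10.
R(k) = B(k−1)·f(k)/C(k) = k*(2*k**4 - 3*k - 4)/(10*k**4 + 20*k**3 + 20*k**2 + 4*k - 5); s_k = R·t_k = k*(-2*k**4 + 3*k + 4).
Verify: -10*k**4 - 20*k**3 - 20*k**2 - 4*k + 5 matches t_k.
Evaluate: s_(n+1) = -2*n**5 - 10*n**4 - 20*n**3 - 17*n**2 + 5; subtract s_(0) = 0 ⇒ S(n) = -2*n**5 - 10*n**4 - 20*n**3 - 17*n**2 + 5.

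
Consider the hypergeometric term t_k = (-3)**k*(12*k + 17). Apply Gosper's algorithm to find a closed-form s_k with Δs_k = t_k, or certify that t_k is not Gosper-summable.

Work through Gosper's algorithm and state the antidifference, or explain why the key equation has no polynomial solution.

r(k) = 3*(-12*k - 29)/(12*k + 17) after simplifying.
Normal form (A,B,C) = (-3, 1, k + 17/12).
Need (-3)·f(k+1) − (1)·f(k) = k + 17/12.
d = 1 from the (0,0,1) case.
Solving with deg f ≤ 1: f(k) = -(3*k + 2)/12.
Then R = B(k−1)f/C = -(3*k + 2)/(12*k + 17), so s_k = R(k)·t_k = (-3)**k*(-3*k - 2).
Check: Δs_k = (-3)**k*(12*k + 17). ✓

s_k = (-3)**k*(-3*k - 2)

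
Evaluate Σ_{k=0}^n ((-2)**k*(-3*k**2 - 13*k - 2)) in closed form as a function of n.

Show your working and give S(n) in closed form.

t_(k+1)/t_k = 2*(-3*k**2 - 19*k - 18)/(3*k**2 + 13*k + 2).
Gosper form: A/B · C(k+1)/C(k) with A=-2, B=1, C=k**2 + 13*k/3 + 2/3.
Solve (-2)·f(k+1) − (1)·f(k) = k**2 + 13*k/3 + 2/3.
Degrees (0,0,2) ⇒ d ≤ 2.
Match coefficients ⇒ f(k) = -(k**2 + 3*k - 2)/3.
Then R = B(k−1)f/C = -(k**2 + 3*k - 2)/(3*k**2 + 13*k + 2), so s_k = R(k)·t_k = (-2)**k*(k**2 + 3*k - 2).
Δs = (-2)**k*(-3*k**2 - 13*k - 2), as required.
Evaluate: s_(n+1) = (-2)**(n + 1)*(n**2 + 5*n + 2); subtract s_(0) = -2 ⇒ S(n) = -2*(-2)**n*n**2 - 10*(-2)**n*n - 4*(-2)**n + 2.

S(n) = -2*(-2)**n*n**2 - 10*(-2)**n*n - 4*(-2)**n + 2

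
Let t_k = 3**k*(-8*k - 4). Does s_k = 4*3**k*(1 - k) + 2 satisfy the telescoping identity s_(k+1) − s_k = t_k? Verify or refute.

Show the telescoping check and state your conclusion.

s_(k+1) = -12*3**k*k + 2
s_(k+1) − s_k = 3**k*(-8*k - 4)
(s_(k+1) − s_k) − t_k = 0

Valid: the claim telescopes to t_k.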